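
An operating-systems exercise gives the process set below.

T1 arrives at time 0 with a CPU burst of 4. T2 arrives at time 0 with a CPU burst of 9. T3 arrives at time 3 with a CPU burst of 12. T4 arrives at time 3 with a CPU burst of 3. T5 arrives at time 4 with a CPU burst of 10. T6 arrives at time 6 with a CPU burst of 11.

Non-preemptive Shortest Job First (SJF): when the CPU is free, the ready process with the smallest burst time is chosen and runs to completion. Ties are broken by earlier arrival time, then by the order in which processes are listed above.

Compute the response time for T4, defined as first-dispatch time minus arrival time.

1

Gantt: | T1 0-4 | T4 4-7 | T2 7-16 | T5 16-26 | T6 26-37 | T3 37-49 |
Completion: T1=4  T2=16  T3=49  T4=7  T5=26  T6=37
Response(T4) = first start − arrival = 4 − 3 = 1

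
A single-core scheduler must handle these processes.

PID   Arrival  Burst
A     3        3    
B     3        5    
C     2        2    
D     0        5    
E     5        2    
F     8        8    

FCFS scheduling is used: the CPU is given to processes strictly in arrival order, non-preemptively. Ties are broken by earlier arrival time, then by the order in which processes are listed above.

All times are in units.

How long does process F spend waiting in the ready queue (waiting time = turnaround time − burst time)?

Gantt: | D 0-5 | C 5-7 | A 7-10 | B 10-15 | E 15-17 | F 17-25 |
Completion: A=10  B=15  C=7  D=5  E=17  F=25
Waiting(F) = turnaround − burst = 17 − 8 = 9

9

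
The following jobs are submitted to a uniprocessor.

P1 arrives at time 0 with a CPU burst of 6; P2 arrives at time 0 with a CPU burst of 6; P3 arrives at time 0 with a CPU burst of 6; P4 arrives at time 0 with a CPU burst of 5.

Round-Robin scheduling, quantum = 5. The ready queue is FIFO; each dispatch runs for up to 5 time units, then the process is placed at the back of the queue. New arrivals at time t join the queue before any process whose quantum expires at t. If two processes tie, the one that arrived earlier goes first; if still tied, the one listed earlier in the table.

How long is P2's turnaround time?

Schedule: | P1 0-5 | P2 5-10 | P3 10-15 | P4 15-20 | P1 20-21 | P2 21-22 | P3 22-23 |
Completion: P1=21  P2=22  P3=23  P4=20
Turnaround (C−A): P1=21  P2=22  P3=23  P4=20
Turnaround(P2) = completion − arrival = 22 − 0 = 22

22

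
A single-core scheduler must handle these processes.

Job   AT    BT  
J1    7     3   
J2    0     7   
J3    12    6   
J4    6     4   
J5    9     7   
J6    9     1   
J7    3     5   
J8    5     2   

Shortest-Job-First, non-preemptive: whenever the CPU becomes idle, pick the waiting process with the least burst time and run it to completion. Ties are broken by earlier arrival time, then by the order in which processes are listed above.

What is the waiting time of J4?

Timeline: | J2 0-7 | J8 7-9 | J6 9-10 | J1 10-13 | J4 13-17 | J7 17-22 | J3 22-28 | J5 28-35 |
Completion: J1=13  J2=7  J3=28  J4=17  J5=35  J6=10  J7=22  J8=9
Turnaround (C−A): J1=6  J2=7  J3=16  J4=11  J5=26  J6=1  J7=19  J8=4
Waiting(J4) = turnaround − burst = 11 − 4 = 7

7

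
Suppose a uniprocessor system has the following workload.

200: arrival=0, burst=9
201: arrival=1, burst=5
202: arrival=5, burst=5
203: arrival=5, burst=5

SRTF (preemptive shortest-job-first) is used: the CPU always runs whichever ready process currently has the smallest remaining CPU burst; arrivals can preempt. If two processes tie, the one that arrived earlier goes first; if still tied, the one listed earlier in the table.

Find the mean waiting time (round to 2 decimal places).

Gantt: | 200 0-1 | 201 1-6 | 202 6-11 | 203 11-16 | 200 16-24 |
Completion: 200=24  201=6  202=11  203=16
Turnaround (C−A): 200=24  201=5  202=6  203=11
Waiting times: 200=15, 201=0, 202=1, 203=6
Average waiting = (15+0+1+6) / 4 = 22/4 = 5.50

5.50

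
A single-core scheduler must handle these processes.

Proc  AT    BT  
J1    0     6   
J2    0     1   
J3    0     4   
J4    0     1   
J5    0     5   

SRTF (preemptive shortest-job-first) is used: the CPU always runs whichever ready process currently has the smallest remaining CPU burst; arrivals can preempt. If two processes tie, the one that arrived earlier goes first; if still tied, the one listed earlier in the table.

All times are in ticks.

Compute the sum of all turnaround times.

37

Schedule: | J2 0-1 | J4 1-2 | J3 2-6 | J5 6-11 | J1 11-17 |
Completion: J1=17  J2=1  J3=6  J4=2  J5=11
Turnaround (C−A): J1=17  J2=1  J3=6  J4=2  J5=11
Turnaround = completion − arrival: J1=17, J2=1, J3=6, J4=2, J5=11
Total turnaround = 17 + 1 + 6 + 2 + 11 = 37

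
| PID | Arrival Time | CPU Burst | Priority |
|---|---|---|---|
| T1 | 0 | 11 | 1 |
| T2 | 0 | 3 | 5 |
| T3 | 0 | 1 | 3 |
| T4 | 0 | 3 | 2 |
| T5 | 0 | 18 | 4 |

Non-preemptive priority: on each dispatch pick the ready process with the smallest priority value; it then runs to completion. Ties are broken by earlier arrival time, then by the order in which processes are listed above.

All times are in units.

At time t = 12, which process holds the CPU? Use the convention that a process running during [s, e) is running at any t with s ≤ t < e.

T4

Schedule: | T1 0-11 | T4 11-14 | T3 14-15 | T5 15-33 | T2 33-36 |
Completion: T1=11  T2=36  T3=15  T4=14  T5=33
Turnaround (C−A): T1=11  T2=36  T3=15  T4=14  T5=33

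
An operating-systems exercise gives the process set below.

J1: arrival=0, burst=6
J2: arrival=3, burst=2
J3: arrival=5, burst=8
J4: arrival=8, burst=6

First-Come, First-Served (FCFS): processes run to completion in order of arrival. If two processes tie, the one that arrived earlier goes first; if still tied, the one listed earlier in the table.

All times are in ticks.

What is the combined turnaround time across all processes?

Timeline: | J1 0-6 | J2 6-8 | J3 8-16 | J4 16-22 |
Completion: J1=6  J2=8  J3=16  J4=22
Turnaround = completion − arrival: J1=6, J2=5, J3=11, J4=14
Total turnaround = 6 + 5 + 11 + 14 = 36

36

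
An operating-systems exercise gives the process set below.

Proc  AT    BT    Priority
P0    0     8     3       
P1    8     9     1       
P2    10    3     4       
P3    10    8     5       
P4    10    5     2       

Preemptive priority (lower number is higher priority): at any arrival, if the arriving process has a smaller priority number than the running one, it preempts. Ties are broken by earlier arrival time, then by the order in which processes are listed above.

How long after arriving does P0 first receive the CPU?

0

Schedule: | P0 0-8 | P1 8-17 | P4 17-22 | P2 22-25 | P3 25-33 |
Completion: P0=8  P1=17  P2=25  P3=33  P4=22
Response(P0) = first start − arrival = 0 − 0 = 0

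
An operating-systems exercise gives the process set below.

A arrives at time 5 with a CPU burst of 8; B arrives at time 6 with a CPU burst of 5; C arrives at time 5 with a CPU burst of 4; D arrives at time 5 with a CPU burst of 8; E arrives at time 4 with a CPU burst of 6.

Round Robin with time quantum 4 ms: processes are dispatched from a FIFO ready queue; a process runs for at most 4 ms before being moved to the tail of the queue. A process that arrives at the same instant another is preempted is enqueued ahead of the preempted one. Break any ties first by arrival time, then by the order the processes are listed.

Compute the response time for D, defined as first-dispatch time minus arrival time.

Gantt: | idle 0-4 | E 4-8 | A 8-12 | C 12-16 | D 16-20 | B 20-24 | E 24-26 | A 26-30 | D 30-34 | B 34-35 |
Completion: A=30  B=35  C=16  D=34  E=26
Response(D) = first start − arrival = 16 − 5 = 11

11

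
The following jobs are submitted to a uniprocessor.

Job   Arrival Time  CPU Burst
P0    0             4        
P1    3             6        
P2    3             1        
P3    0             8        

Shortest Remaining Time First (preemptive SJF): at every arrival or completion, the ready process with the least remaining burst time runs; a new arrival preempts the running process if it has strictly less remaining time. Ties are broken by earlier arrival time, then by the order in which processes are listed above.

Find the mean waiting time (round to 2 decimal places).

Timeline: | P0 0-4 | P2 4-5 | P1 5-11 | P3 11-19 |
Completion: P0=4  P1=11  P2=5  P3=19
Waiting times: P0=0, P1=2, P2=1, P3=11
Average waiting = (0+2+1+11) / 4 = 14/4 = 3.50

3.50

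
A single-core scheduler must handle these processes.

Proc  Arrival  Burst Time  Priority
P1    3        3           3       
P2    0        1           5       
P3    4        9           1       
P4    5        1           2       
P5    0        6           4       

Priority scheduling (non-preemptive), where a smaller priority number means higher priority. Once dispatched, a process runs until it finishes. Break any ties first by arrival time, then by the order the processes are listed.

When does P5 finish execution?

Timeline: | P5 0-6 | P3 6-15 | P4 15-16 | P1 16-19 | P2 19-20 |
Completion: P1=19  P2=20  P3=15  P4=16  P5=6
Turnaround (C−A): P1=16  P2=20  P3=11  P4=11  P5=6

6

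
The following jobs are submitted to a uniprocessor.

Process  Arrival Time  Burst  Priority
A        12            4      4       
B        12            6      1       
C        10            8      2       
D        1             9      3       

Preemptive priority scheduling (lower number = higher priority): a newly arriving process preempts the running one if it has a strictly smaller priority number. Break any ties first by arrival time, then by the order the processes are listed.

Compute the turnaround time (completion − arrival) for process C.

14

Timeline: | idle 0-1 | D 1-10 | C 10-12 | B 12-18 | C 18-24 | A 24-28 |
Completion: A=28  B=18  C=24  D=10
Turnaround (C−A): A=16  B=6  C=14  D=9
Turnaround(C) = completion − arrival = 24 − 10 = 14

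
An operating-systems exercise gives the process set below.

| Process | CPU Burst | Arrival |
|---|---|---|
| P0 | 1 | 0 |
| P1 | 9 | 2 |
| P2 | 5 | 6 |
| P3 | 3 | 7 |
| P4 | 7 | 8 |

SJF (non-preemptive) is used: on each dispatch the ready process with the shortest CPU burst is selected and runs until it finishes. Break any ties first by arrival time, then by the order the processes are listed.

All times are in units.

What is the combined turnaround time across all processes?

Gantt: | P0 0-1 | idle 1-2 | P1 2-11 | P3 11-14 | P2 14-19 | P4 19-26 |
Completion: P0=1  P1=11  P2=19  P3=14  P4=26
Turnaround (C−A): P0=1  P1=9  P2=13  P3=7  P4=18
Turnaround = completion − arrival: P0=1, P1=9, P2=13, P3=7, P4=18
Total turnaround = 1 + 9 + 13 + 7 + 18 = 48

48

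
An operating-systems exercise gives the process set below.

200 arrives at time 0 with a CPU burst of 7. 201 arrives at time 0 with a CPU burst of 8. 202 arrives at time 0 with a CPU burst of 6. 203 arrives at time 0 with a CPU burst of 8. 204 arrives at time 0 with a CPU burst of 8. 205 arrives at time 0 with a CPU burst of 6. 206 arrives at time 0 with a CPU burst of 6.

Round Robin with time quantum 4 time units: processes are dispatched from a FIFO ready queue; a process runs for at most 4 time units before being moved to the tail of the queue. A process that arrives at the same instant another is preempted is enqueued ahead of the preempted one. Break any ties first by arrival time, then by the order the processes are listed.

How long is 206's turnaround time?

49

Timeline: | 200 0-4 | 201 4-8 | 202 8-12 | 203 12-16 | 204 16-20 | 205 20-24 | 206 24-28 | 200 28-31 | 201 31-35 | 202 35-37 | 203 37-41 | 204 41-45 | 205 45-47 | 206 47-49 |
Completion: 200=31  201=35  202=37  203=41  204=45  205=47  206=49
Turnaround (C−A): 200=31  201=35  202=37  203=41  204=45  205=47  206=49
Turnaround(206) = completion − arrival = 49 − 0 = 49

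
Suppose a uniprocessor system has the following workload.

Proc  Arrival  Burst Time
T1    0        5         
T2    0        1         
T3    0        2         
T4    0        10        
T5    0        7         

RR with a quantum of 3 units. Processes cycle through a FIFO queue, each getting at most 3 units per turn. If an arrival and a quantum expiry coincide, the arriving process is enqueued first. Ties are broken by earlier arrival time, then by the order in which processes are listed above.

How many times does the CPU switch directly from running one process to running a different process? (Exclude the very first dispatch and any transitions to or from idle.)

Schedule: | T1 0-3 | T2 3-4 | T3 4-6 | T4 6-9 | T5 9-12 | T1 12-14 | T4 14-17 | T5 17-20 | T4 20-23 | T5 23-24 | T4 24-25 |
Completion: T1=14  T2=4  T3=6  T4=25  T5=24
Turnaround (C−A): T1=14  T2=4  T3=6  T4=25  T5=24

10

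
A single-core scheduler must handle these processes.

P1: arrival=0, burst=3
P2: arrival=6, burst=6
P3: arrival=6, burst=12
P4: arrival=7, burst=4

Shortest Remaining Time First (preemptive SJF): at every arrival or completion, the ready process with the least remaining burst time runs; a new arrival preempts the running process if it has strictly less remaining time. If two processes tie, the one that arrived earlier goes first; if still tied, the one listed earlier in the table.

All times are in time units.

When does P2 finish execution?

16

Timeline: | P1 0-3 | idle 3-6 | P2 6-7 | P4 7-11 | P2 11-16 | P3 16-28 |
Completion: P1=3  P2=16  P3=28  P4=11
Turnaround (C−A): P1=3  P2=10  P3=22  P4=4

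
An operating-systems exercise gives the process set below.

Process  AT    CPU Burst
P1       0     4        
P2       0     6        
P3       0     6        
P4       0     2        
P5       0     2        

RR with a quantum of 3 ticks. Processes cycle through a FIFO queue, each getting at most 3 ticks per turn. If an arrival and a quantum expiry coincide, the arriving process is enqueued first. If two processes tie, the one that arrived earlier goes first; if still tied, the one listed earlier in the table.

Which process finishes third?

Gantt: | P1 0-3 | P2 3-6 | P3 6-9 | P4 9-11 | P5 11-13 | P1 13-14 | P2 14-17 | P3 17-20 |
Completion: P1=14  P2=17  P3=20  P4=11  P5=13
Turnaround (C−A): P1=14  P2=17  P3=20  P4=11  P5=13
Finish order: P4 → P5 → P1 → P2 → P3

P1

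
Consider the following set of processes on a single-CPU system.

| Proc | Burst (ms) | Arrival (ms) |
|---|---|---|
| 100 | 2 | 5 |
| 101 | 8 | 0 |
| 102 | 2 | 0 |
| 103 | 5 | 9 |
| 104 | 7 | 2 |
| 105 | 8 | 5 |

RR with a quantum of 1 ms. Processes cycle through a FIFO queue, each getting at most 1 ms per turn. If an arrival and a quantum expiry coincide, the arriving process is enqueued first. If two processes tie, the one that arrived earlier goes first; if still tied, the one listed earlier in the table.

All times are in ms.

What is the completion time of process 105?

32

Schedule: | 101 0-1 | 102 1-2 | 101 2-3 | 104 3-4 | 102 4-5 | 101 5-6 | 104 6-7 | 100 7-8 | 105 8-9 | 101 9-10 | 104 10-11 | 100 11-12 | 103 12-13 | 105 13-14 | 101 14-15 | 104 15-16 | 103 16-17 | 105 17-18 | 101 18-19 | 104 19-20 | 103 20-21 | 105 21-22 | 101 22-23 | 104 23-24 | 103 24-25 | 105 25-26 | 101 26-27 | 104 27-28 | 103 28-29 | 105 29-32 |
Completion: 100=12  101=27  102=5  103=29  104=28  105=32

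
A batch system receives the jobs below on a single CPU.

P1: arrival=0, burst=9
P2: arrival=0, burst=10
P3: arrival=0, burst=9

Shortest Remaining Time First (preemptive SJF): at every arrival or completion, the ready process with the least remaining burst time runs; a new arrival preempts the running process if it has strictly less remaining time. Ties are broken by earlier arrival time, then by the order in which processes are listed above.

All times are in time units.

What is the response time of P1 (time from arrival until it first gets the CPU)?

0

Gantt: | P1 0-9 | P3 9-18 | P2 18-28 |
Completion: P1=9  P2=28  P3=18
Turnaround (C−A): P1=9  P2=28  P3=18
Response(P1) = first start − arrival = 0 − 0 = 0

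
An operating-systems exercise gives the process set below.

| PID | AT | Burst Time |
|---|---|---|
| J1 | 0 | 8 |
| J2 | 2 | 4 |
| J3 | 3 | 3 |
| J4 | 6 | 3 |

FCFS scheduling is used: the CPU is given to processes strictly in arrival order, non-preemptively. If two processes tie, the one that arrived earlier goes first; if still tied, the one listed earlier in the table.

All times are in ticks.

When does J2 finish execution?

12

Timeline: | J1 0-8 | J2 8-12 | J3 12-15 | J4 15-18 |
Completion: J1=8  J2=12  J3=15  J4=18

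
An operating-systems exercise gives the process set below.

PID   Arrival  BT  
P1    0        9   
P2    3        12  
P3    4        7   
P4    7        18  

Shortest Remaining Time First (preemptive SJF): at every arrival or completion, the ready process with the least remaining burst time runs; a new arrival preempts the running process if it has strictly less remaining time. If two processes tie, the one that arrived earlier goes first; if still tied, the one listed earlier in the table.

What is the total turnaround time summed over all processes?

85

Gantt: | P1 0-9 | P3 9-16 | P2 16-28 | P4 28-46 |
Completion: P1=9  P2=28  P3=16  P4=46
Turnaround = completion − arrival: P1=9, P2=25, P3=12, P4=39
Total turnaround = 9 + 25 + 12 + 39 = 85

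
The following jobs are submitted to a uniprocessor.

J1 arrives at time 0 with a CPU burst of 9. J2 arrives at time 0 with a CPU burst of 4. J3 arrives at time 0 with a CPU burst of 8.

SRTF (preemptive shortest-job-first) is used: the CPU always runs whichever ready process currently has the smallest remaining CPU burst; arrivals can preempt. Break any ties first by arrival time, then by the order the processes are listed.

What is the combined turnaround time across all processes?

Schedule: | J2 0-4 | J3 4-12 | J1 12-21 |
Completion: J1=21  J2=4  J3=12
Turnaround (C−A): J1=21  J2=4  J3=12
Turnaround = completion − arrival: J1=21, J2=4, J3=12
Total turnaround = 21 + 4 + 12 = 37

37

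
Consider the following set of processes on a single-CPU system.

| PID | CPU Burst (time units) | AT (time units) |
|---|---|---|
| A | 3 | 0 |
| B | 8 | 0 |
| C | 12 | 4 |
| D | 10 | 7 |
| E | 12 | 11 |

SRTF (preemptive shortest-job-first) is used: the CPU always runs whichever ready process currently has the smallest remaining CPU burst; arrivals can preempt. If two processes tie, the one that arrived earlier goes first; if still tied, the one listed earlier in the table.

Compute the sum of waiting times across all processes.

46

Gantt: | A 0-3 | B 3-11 | D 11-21 | C 21-33 | E 33-45 |
Completion: A=3  B=11  C=33  D=21  E=45
Turnaround (C−A): A=3  B=11  C=29  D=14  E=34
Waiting = turnaround − burst: A=0, B=3, C=17, D=4, E=22
Total waiting = 0 + 3 + 17 + 4 + 22 = 46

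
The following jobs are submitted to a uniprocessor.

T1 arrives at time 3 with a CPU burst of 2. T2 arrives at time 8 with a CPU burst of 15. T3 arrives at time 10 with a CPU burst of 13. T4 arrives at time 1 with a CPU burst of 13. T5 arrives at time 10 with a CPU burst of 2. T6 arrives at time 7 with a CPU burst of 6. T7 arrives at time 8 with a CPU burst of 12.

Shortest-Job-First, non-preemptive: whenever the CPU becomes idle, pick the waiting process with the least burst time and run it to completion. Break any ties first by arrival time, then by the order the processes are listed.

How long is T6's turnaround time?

17

Gantt: | idle 0-1 | T4 1-14 | T1 14-16 | T5 16-18 | T6 18-24 | T7 24-36 | T3 36-49 | T2 49-64 |
Completion: T1=16  T2=64  T3=49  T4=14  T5=18  T6=24  T7=36
Turnaround (C−A): T1=13  T2=56  T3=39  T4=13  T5=8  T6=17  T7=28
Turnaround(T6) = completion − arrival = 24 − 7 = 17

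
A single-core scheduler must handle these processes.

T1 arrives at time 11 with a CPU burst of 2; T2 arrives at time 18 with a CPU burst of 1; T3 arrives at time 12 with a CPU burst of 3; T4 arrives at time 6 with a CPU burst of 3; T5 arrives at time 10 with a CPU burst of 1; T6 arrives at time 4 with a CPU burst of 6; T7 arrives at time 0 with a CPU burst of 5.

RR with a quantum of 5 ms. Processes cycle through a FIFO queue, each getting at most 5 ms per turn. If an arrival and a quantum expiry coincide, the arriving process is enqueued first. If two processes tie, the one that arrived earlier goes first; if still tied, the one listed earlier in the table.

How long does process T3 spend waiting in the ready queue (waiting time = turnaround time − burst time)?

5

Schedule: | T7 0-5 | T6 5-10 | T4 10-13 | T5 13-14 | T6 14-15 | T1 15-17 | T3 17-20 | T2 20-21 |
Completion: T1=17  T2=21  T3=20  T4=13  T5=14  T6=15  T7=5
Waiting(T3) = turnaround − burst = 8 − 3 = 5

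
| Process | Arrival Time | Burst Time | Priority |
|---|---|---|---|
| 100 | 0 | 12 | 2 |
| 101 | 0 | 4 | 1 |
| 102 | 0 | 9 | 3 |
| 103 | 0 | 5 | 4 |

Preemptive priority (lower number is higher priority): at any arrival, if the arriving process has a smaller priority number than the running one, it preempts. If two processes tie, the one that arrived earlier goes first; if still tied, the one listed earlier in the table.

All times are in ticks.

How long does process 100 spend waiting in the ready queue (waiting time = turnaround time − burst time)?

4

Schedule: | 101 0-4 | 100 4-16 | 102 16-25 | 103 25-30 |
Completion: 100=16  101=4  102=25  103=30
Waiting(100) = turnaround − burst = 16 − 12 = 4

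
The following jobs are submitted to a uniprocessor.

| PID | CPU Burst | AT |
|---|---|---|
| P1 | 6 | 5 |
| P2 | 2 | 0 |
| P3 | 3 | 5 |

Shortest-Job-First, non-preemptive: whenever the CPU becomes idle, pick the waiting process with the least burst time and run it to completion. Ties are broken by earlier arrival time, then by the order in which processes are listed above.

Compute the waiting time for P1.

Timeline: | P2 0-2 | idle 2-5 | P3 5-8 | P1 8-14 |
Completion: P1=14  P2=2  P3=8
Turnaround (C−A): P1=9  P2=2  P3=3
Waiting(P1) = turnaround − burst = 9 − 6 = 3

3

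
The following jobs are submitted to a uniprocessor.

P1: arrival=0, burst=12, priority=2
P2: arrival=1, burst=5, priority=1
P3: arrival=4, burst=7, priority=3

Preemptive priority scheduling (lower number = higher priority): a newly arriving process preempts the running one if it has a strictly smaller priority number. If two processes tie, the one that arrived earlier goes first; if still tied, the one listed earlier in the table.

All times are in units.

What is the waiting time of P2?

0

Timeline: | P1 0-1 | P2 1-6 | P1 6-17 | P3 17-24 |
Completion: P1=17  P2=6  P3=24
Turnaround (C−A): P1=17  P2=5  P3=20
Waiting(P2) = turnaround − burst = 5 − 5 = 0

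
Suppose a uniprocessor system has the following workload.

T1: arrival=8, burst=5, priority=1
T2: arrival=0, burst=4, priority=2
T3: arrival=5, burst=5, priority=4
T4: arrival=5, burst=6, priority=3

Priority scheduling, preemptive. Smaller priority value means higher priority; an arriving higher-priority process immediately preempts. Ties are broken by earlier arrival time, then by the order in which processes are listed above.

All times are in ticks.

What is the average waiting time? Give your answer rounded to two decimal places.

Timeline: | T2 0-4 | idle 4-5 | T4 5-8 | T1 8-13 | T4 13-16 | T3 16-21 |
Completion: T1=13  T2=4  T3=21  T4=16
Waiting times: T1=0, T2=0, T3=11, T4=5
Average waiting = (0+0+11+5) / 4 = 16/4 = 4.00

4.00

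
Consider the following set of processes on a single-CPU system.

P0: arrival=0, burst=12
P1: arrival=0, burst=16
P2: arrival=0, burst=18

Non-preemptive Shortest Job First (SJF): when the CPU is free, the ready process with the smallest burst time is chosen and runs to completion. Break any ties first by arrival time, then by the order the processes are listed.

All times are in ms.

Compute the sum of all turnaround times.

Schedule: | P0 0-12 | P1 12-28 | P2 28-46 |
Completion: P0=12  P1=28  P2=46
Turnaround (C−A): P0=12  P1=28  P2=46
Turnaround = completion − arrival: P0=12, P1=28, P2=46
Total turnaround = 12 + 28 + 46 = 86

86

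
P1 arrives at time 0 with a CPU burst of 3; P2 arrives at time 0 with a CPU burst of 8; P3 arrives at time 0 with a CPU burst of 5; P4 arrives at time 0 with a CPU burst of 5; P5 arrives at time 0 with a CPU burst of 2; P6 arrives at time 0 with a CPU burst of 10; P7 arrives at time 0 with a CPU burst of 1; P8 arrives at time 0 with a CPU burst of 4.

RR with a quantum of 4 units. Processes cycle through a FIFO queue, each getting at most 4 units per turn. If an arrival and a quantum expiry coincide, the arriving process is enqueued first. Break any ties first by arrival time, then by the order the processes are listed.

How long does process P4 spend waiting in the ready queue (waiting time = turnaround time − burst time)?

Schedule: | P1 0-3 | P2 3-7 | P3 7-11 | P4 11-15 | P5 15-17 | P6 17-21 | P7 21-22 | P8 22-26 | P2 26-30 | P3 30-31 | P4 31-32 | P6 32-38 |
Completion: P1=3  P2=30  P3=31  P4=32  P5=17  P6=38  P7=22  P8=26
Turnaround (C−A): P1=3  P2=30  P3=31  P4=32  P5=17  P6=38  P7=22  P8=26
Waiting(P4) = turnaround − burst = 32 − 5 = 27

27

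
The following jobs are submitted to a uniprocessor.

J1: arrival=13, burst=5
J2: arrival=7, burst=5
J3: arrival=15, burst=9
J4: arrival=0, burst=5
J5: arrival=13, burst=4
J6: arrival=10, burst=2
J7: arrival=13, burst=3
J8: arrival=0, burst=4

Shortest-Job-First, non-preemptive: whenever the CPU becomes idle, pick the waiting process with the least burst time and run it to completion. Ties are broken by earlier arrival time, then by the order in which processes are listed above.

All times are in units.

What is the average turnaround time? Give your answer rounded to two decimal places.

9.88

Timeline: | J8 0-4 | J4 4-9 | J2 9-14 | J6 14-16 | J7 16-19 | J5 19-23 | J1 23-28 | J3 28-37 |
Completion: J1=28  J2=14  J3=37  J4=9  J5=23  J6=16  J7=19  J8=4
Turnaround (C−A): J1=15  J2=7  J3=22  J4=9  J5=10  J6=6  J7=6  J8=4
Turnaround times: J1=15, J2=7, J3=22, J4=9, J5=10, J6=6, J7=6, J8=4
Average turnaround = (15+7+22+9+10+6+6+4) / 8 = 79/8 = 9.88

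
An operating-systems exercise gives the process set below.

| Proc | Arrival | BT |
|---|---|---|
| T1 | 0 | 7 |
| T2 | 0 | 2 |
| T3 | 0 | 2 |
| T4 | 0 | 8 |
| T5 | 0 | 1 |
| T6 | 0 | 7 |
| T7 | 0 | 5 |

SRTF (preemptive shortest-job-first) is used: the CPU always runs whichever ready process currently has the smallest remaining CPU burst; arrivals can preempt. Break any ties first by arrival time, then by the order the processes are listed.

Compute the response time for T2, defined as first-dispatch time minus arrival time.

1

Timeline: | T5 0-1 | T2 1-3 | T3 3-5 | T7 5-10 | T1 10-17 | T6 17-24 | T4 24-32 |
Completion: T1=17  T2=3  T3=5  T4=32  T5=1  T6=24  T7=10
Turnaround (C−A): T1=17  T2=3  T3=5  T4=32  T5=1  T6=24  T7=10
Response(T2) = first start − arrival = 1 − 0 = 1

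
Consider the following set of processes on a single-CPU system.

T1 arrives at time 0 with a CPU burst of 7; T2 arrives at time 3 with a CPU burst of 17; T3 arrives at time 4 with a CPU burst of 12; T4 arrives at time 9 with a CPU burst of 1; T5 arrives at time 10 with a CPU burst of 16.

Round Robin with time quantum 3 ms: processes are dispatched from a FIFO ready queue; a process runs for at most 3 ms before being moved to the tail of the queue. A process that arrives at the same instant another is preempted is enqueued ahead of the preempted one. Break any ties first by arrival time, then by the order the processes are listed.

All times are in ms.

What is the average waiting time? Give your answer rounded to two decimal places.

Timeline: | T1 0-3 | T2 3-6 | T1 6-9 | T3 9-12 | T2 12-15 | T4 15-16 | T1 16-17 | T5 17-20 | T3 20-23 | T2 23-26 | T5 26-29 | T3 29-32 | T2 32-35 | T5 35-38 | T3 38-41 | T2 41-44 | T5 44-47 | T2 47-49 | T5 49-53 |
Completion: T1=17  T2=49  T3=41  T4=16  T5=53
Turnaround (C−A): T1=17  T2=46  T3=37  T4=7  T5=43
Waiting times: T1=10, T2=29, T3=25, T4=6, T5=27
Average waiting = (10+29+25+6+27) / 5 = 97/5 = 19.40

19.40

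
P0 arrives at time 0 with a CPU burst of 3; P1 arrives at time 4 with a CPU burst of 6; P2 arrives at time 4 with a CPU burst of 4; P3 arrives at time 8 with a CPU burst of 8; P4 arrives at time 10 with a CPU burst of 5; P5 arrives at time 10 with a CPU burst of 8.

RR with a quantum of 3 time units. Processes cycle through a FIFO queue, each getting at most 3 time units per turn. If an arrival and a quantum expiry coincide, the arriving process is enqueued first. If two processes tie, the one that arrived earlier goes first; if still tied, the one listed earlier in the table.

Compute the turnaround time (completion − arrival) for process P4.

Timeline: | P0 0-3 | idle 3-4 | P1 4-7 | P2 7-10 | P1 10-13 | P3 13-16 | P4 16-19 | P5 19-22 | P2 22-23 | P3 23-26 | P4 26-28 | P5 28-31 | P3 31-33 | P5 33-35 |
Completion: P0=3  P1=13  P2=23  P3=33  P4=28  P5=35
Turnaround(P4) = completion − arrival = 28 − 10 = 18

18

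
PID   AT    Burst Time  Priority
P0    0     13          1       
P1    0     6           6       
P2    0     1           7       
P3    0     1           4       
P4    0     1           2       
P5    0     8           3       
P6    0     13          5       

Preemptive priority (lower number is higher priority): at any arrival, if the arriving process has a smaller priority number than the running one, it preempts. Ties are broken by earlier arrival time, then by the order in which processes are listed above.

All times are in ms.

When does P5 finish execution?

22

Schedule: | P0 0-13 | P4 13-14 | P5 14-22 | P3 22-23 | P6 23-36 | P1 36-42 | P2 42-43 |
Completion: P0=13  P1=42  P2=43  P3=23  P4=14  P5=22  P6=36
Turnaround (C−A): P0=13  P1=42  P2=43  P3=23  P4=14  P5=22  P6=36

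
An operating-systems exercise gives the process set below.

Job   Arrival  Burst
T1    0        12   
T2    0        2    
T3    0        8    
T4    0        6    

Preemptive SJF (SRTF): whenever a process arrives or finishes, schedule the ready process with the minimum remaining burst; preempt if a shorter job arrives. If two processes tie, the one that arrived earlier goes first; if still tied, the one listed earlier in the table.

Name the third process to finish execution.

T3

Schedule: | T2 0-2 | T4 2-8 | T3 8-16 | T1 16-28 |
Completion: T1=28  T2=2  T3=16  T4=8
Finish order: T2 → T4 → T3 → T1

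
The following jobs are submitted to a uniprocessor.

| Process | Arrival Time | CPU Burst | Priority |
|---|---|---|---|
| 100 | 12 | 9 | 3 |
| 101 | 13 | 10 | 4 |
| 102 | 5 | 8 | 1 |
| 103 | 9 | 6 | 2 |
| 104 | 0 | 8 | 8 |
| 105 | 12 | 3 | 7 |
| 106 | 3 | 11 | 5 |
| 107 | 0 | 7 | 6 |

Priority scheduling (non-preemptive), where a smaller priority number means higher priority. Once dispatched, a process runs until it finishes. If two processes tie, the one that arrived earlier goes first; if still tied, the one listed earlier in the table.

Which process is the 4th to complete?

100

Schedule: | 107 0-7 | 102 7-15 | 103 15-21 | 100 21-30 | 101 30-40 | 106 40-51 | 105 51-54 | 104 54-62 |
Completion: 100=30  101=40  102=15  103=21  104=62  105=54  106=51  107=7
Turnaround (C−A): 100=18  101=27  102=10  103=12  104=62  105=42  106=48  107=7
Finish order: 107 → 102 → 103 → 100 → 101 → 106 → 105 → 104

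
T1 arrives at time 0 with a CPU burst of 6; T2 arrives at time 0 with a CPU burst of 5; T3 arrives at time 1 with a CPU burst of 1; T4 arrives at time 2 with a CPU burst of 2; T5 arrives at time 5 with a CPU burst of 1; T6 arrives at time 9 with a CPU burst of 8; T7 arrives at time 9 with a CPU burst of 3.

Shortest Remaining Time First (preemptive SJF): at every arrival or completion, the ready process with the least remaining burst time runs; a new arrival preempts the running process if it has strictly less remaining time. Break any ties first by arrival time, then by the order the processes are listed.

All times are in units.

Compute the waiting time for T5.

0

Schedule: | T2 0-1 | T3 1-2 | T4 2-4 | T2 4-5 | T5 5-6 | T2 6-9 | T7 9-12 | T1 12-18 | T6 18-26 |
Completion: T1=18  T2=9  T3=2  T4=4  T5=6  T6=26  T7=12
Waiting(T5) = turnaround − burst = 1 − 1 = 0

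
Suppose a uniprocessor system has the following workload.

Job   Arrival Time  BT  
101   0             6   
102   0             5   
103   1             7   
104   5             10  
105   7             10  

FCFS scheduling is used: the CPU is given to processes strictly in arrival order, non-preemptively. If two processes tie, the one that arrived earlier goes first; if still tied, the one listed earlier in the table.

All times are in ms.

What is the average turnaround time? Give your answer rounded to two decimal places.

17.60

Gantt: | 101 0-6 | 102 6-11 | 103 11-18 | 104 18-28 | 105 28-38 |
Completion: 101=6  102=11  103=18  104=28  105=38
Turnaround (C−A): 101=6  102=11  103=17  104=23  105=31
Turnaround times: 101=6, 102=11, 103=17, 104=23, 105=31
Average turnaround = (6+11+17+23+31) / 5 = 88/5 = 17.60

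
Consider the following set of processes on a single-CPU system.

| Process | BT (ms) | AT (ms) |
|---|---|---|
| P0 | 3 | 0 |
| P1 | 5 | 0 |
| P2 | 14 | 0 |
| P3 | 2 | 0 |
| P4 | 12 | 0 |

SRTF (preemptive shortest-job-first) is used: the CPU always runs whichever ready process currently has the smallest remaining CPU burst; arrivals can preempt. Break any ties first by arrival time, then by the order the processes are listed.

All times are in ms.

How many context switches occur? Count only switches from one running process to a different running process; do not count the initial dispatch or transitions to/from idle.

4

Schedule: | P3 0-2 | P0 2-5 | P1 5-10 | P4 10-22 | P2 22-36 |
Completion: P0=5  P1=10  P2=36  P3=2  P4=22
Turnaround (C−A): P0=5  P1=10  P2=36  P3=2  P4=22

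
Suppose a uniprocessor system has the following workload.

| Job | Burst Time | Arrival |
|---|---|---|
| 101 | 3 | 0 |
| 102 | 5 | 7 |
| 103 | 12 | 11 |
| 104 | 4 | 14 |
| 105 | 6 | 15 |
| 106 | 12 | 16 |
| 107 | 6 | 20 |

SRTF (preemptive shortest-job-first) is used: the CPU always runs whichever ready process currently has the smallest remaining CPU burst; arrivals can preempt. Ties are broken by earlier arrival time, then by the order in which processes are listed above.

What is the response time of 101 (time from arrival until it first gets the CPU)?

Timeline: | 101 0-3 | idle 3-7 | 102 7-12 | 103 12-14 | 104 14-18 | 105 18-24 | 107 24-30 | 103 30-40 | 106 40-52 |
Completion: 101=3  102=12  103=40  104=18  105=24  106=52  107=30
Turnaround (C−A): 101=3  102=5  103=29  104=4  105=9  106=36  107=10
Response(101) = first start − arrival = 0 − 0 = 0

0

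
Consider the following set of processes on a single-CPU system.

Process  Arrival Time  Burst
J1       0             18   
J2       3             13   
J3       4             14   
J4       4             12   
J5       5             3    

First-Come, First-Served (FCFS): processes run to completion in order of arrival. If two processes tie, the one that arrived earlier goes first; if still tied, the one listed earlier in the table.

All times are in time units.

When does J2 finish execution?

31

Timeline: | J1 0-18 | J2 18-31 | J3 31-45 | J4 45-57 | J5 57-60 |
Completion: J1=18  J2=31  J3=45  J4=57  J5=60
Turnaround (C−A): J1=18  J2=28  J3=41  J4=53  J5=55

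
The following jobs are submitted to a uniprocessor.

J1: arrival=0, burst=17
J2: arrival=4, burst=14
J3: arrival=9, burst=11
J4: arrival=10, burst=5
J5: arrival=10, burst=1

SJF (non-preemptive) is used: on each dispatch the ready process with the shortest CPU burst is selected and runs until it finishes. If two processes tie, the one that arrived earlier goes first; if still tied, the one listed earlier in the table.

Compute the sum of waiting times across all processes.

59

Schedule: | J1 0-17 | J5 17-18 | J4 18-23 | J3 23-34 | J2 34-48 |
Completion: J1=17  J2=48  J3=34  J4=23  J5=18
Turnaround (C−A): J1=17  J2=44  J3=25  J4=13  J5=8
Waiting = turnaround − burst: J1=0, J2=30, J3=14, J4=8, J5=7
Total waiting = 0 + 30 + 14 + 8 + 7 = 59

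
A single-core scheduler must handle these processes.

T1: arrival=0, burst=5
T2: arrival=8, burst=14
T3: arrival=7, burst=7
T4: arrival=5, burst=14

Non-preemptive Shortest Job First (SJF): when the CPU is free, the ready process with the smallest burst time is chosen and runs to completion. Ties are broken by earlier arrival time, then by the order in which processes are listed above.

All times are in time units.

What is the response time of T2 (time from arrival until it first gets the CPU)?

Gantt: | T1 0-5 | T4 5-19 | T3 19-26 | T2 26-40 |
Completion: T1=5  T2=40  T3=26  T4=19
Turnaround (C−A): T1=5  T2=32  T3=19  T4=14
Response(T2) = first start − arrival = 26 − 8 = 18

18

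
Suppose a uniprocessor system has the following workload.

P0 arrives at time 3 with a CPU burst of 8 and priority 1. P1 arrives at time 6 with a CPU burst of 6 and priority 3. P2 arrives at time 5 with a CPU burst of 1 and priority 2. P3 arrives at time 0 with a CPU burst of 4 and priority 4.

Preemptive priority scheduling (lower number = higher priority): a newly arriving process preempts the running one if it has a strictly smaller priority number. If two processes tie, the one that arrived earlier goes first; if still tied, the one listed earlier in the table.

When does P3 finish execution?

19

Timeline: | P3 0-3 | P0 3-11 | P2 11-12 | P1 12-18 | P3 18-19 |
Completion: P0=11  P1=18  P2=12  P3=19
Turnaround (C−A): P0=8  P1=12  P2=7  P3=19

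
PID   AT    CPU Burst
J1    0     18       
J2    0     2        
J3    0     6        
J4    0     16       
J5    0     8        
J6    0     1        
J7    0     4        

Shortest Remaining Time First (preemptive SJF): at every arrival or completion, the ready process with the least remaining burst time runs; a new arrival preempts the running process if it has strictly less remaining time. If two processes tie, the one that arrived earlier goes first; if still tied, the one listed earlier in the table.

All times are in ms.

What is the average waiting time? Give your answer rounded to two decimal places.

11.71

Gantt: | J6 0-1 | J2 1-3 | J7 3-7 | J3 7-13 | J5 13-21 | J4 21-37 | J1 37-55 |
Completion: J1=55  J2=3  J3=13  J4=37  J5=21  J6=1  J7=7
Turnaround (C−A): J1=55  J2=3  J3=13  J4=37  J5=21  J6=1  J7=7
Waiting times: J1=37, J2=1, J3=7, J4=21, J5=13, J6=0, J7=3
Average waiting = (37+1+7+21+13+0+3) / 7 = 82/7 = 11.71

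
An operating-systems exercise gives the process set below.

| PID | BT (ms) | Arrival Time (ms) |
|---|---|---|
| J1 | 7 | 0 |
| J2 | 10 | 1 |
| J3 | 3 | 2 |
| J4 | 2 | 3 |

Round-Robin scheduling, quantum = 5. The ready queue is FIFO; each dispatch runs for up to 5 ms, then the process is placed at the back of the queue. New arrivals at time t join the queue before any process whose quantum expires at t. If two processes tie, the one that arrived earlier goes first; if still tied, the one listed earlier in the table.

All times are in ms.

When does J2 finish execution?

Schedule: | J1 0-5 | J2 5-10 | J3 10-13 | J4 13-15 | J1 15-17 | J2 17-22 |
Completion: J1=17  J2=22  J3=13  J4=15
Turnaround (C−A): J1=17  J2=21  J3=11  J4=12

22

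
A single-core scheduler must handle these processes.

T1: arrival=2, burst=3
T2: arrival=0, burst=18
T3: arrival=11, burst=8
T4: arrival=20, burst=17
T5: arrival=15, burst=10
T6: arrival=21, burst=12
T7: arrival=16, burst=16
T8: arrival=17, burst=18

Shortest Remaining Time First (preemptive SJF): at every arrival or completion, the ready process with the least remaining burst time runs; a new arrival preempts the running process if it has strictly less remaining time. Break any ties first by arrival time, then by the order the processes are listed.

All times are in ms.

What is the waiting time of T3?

Timeline: | T2 0-2 | T1 2-5 | T2 5-11 | T3 11-19 | T2 19-29 | T5 29-39 | T6 39-51 | T7 51-67 | T4 67-84 | T8 84-102 |
Completion: T1=5  T2=29  T3=19  T4=84  T5=39  T6=51  T7=67  T8=102
Turnaround (C−A): T1=3  T2=29  T3=8  T4=64  T5=24  T6=30  T7=51  T8=85
Waiting(T3) = turnaround − burst = 8 − 8 = 0

0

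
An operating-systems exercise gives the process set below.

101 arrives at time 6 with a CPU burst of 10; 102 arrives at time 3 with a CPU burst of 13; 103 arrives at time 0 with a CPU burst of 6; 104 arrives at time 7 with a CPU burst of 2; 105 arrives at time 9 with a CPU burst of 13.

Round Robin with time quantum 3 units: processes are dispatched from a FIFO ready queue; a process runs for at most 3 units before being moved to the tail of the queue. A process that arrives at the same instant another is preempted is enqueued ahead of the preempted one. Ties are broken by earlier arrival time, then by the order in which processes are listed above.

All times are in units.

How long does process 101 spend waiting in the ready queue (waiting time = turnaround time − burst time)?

23

Timeline: | 103 0-3 | 102 3-6 | 103 6-9 | 101 9-12 | 102 12-15 | 104 15-17 | 105 17-20 | 101 20-23 | 102 23-26 | 105 26-29 | 101 29-32 | 102 32-35 | 105 35-38 | 101 38-39 | 102 39-40 | 105 40-44 |
Completion: 101=39  102=40  103=9  104=17  105=44
Turnaround (C−A): 101=33  102=37  103=9  104=10  105=35
Waiting(101) = turnaround − burst = 33 − 10 = 23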